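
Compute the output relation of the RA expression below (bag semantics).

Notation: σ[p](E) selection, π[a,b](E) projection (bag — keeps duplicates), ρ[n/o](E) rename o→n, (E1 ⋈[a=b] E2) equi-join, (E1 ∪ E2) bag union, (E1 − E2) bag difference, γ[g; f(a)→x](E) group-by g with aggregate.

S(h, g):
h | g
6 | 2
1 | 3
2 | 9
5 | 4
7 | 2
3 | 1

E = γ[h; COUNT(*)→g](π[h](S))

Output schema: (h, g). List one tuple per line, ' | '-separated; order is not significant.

Row counts bottom-up:
  S → 6
  π[h](S) → 6
  γ[h; COUNT(*)→g](π[h](S)) → 6

== RESULT ==
h | g
1 | 1
2 | 1
3 | 1
5 | 1
6 | 1
7 | 1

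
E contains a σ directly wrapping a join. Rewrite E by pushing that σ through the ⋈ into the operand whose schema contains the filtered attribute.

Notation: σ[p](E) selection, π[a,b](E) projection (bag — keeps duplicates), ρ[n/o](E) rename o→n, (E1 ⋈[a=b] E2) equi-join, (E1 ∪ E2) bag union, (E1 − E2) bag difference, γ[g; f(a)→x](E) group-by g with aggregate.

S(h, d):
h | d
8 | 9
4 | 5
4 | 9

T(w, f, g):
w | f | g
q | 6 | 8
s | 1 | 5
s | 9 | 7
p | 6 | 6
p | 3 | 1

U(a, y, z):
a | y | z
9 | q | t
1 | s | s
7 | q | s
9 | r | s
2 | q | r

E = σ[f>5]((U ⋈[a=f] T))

σ filters on f, owned by the right side.
E' = (U ⋈[a=f] σ[f>5](T))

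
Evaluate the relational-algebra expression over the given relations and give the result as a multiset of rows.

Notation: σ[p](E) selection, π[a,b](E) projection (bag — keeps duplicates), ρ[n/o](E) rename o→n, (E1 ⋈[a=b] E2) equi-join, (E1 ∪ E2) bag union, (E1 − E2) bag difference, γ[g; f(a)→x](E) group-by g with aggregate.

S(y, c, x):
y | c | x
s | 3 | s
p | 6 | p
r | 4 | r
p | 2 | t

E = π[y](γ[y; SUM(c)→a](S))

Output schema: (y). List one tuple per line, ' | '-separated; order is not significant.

Stepwise |·|:
  S → 4
  γ[y; SUM(c)→a](S) → 3
  π[y](γ[y; SUM(c)→a](S)) → 3

== RESULT ==
y
p
r
s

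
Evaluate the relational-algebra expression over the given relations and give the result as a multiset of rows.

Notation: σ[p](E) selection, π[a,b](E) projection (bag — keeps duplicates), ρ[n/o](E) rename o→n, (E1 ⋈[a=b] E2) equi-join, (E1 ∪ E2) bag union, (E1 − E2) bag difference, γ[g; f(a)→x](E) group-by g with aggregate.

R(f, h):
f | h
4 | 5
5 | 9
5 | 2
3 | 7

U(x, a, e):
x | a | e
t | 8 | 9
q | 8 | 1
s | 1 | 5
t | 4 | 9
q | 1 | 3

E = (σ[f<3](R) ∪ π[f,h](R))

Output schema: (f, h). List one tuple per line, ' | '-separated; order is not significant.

Per-node cardinality:
  R → 4
  σ[f<3](R) → 0
  R → 4
  π[f,h](R) → 4
  (σ[f<3](R) ∪ π[f,h](R)) → 4

== RESULT ==
f | h
3 | 7
4 | 5
5 | 2
5 | 9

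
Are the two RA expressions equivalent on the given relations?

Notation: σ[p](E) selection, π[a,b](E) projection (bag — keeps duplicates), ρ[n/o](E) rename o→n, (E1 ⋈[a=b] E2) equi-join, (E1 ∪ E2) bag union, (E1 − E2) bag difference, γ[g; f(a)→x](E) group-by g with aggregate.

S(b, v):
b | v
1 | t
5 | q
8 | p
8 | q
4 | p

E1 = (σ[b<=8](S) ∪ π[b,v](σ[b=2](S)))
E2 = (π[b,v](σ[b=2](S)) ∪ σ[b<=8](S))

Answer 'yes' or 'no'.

E1 row counts bottom-up:
  S → 5
  σ[b<=8](S) → 5
  S → 5
  σ[b=2](S) → 0
  π[b,v](σ[b=2](S)) → 0
  (σ[b<=8](S) ∪ π[b,v](σ[b=2](S))) → 5
E2 row counts bottom-up:
  S → 5
  σ[b=2](S) → 0
  π[b,v](σ[b=2](S)) → 0
  S → 5
  σ[b<=8](S) → 5
  (π[b,v](σ[b=2](S)) ∪ σ[b<=8](S)) → 5

E1 and E2 produce the same multiset:
b | v
1 | t
4 | p
5 | q
8 | p
8 | q

yes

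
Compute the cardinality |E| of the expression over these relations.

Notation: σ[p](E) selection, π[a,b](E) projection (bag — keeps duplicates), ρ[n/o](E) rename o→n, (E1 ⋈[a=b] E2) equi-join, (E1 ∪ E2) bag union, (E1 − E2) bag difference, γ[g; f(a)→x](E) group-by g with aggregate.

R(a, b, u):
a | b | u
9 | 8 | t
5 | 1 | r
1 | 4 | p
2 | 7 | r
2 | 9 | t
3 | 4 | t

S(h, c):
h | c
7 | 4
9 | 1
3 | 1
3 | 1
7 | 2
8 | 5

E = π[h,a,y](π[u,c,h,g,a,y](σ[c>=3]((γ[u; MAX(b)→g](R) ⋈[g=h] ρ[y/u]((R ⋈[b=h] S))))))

Per-node cardinality:
  R → 6
  γ[u; MAX(b)→g](R) → 3
  R → 6
  S → 6
  (R ⋈[b=h] S) → 4
  ρ[y/u]((R ⋈[b=h] S)) → 4
  (γ[u; MAX(b)→g](R) ⋈[g=h] ρ[y/u]((R ⋈[b=h] S))) → 3
  σ[c>=3]((γ[u; MAX(b)→g](R) ⋈[g=h] ρ[y/u]((R ⋈[b=h] S)))) → 1
  π[u,c,h,g,a,y](σ[c>=3]((γ[u; MAX(b)→g](R) ⋈[g=h] ρ[y/u]((R ⋈[b=h] S))))) → 1
  π[h,a,y](π[u,c,h,g,a,y](σ[c>=3]((γ[u; MAX(b)→g](R) ⋈[g=h] ρ[y/u]((R ⋈[b=h] S)))))) → 1

|E| = 1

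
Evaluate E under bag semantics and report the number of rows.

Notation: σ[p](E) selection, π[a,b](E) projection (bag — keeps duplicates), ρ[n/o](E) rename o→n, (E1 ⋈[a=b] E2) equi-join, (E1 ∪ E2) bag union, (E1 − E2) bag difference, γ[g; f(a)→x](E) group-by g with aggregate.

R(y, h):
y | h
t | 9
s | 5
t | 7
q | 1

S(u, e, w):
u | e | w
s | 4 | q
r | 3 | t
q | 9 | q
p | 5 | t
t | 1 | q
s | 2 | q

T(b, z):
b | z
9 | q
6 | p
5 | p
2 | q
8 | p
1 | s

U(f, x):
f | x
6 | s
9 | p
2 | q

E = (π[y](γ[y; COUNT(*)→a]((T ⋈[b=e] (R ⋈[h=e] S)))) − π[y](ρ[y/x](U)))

Stepwise |·|:
  T → 6
  R → 4
  S → 6
  (R ⋈[h=e] S) → 3
  (T ⋈[b=e] (R ⋈[h=e] S)) → 3
  γ[y; COUNT(*)→a]((T ⋈[b=e] (R ⋈[h=e] S))) → 3
  π[y](γ[y; COUNT(*)→a]((T ⋈[b=e] (R ⋈[h=e] S)))) → 3
  U → 3
  ρ[y/x](U) → 3
  π[y](ρ[y/x](U)) → 3
  (π[y](γ[y; COUNT(*)→a]((T ⋈[b=e] (R ⋈[h=e] S)))) − π[y](ρ[y/x](U))) → 1

|E| = 1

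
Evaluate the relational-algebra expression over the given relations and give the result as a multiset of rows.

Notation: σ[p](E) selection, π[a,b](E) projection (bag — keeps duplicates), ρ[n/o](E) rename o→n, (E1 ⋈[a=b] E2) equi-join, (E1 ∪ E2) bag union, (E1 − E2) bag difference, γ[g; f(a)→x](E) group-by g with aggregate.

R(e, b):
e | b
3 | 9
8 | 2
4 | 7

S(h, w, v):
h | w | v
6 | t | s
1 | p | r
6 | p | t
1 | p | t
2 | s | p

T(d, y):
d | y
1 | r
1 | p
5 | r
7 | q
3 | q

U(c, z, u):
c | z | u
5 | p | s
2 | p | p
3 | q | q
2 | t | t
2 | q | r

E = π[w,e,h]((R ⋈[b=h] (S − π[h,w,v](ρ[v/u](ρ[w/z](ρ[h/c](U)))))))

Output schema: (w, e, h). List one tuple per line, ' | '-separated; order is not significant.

Subexpression sizes:
  R → 3
  S → 5
  U → 5
  ρ[h/c](U) → 5
  ρ[w/z](ρ[h/c](U)) → 5
  ρ[v/u](ρ[w/z](ρ[h/c](U))) → 5
  π[h,w,v](ρ[v/u](ρ[w/z](ρ[h/c](U)))) → 5
  (S − π[h,w,v](ρ[v/u](ρ[w/z](ρ[h/c](U))))) → 5
  (R ⋈[b=h] (S − π[h,w,v](ρ[v/u](ρ[w/z](ρ[h/c](U)))))) → 1
  π[w,e,h]((R ⋈[b=h] (S − π[h,w,v](ρ[v/u](ρ[w/z](ρ[h/c](U))))))) → 1

== RESULT ==
w | e | h
s | 8 | 2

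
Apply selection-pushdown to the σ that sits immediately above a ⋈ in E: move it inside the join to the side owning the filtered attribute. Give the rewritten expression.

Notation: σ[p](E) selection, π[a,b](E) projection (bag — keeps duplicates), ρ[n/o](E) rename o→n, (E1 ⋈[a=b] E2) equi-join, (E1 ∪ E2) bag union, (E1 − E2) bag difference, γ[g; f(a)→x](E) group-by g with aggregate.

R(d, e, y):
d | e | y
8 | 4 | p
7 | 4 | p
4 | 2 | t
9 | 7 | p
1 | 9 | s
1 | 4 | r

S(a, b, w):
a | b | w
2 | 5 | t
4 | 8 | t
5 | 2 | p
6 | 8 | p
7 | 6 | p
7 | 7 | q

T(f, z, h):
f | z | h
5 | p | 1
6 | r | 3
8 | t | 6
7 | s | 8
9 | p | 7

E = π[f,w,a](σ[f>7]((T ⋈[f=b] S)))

σ filters on f, owned by the left side.
E' = π[f,w,a]((σ[f>7](T) ⋈[f=b] S))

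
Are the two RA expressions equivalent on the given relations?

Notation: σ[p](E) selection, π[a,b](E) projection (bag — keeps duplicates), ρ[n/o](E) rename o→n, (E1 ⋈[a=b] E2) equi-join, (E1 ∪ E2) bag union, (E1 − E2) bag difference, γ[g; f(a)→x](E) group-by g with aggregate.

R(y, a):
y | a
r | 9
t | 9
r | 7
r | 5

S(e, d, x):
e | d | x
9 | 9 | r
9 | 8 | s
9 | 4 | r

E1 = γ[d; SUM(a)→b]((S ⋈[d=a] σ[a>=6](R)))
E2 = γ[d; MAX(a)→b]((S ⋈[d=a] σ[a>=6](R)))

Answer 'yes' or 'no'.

E1 row counts bottom-up:
  S → 3
  R → 4
  σ[a>=6](R) → 3
  (S ⋈[d=a] σ[a>=6](R)) → 2
  γ[d; SUM(a)→b]((S ⋈[d=a] σ[a>=6](R))) → 1
E2 row counts bottom-up:
  S → 3
  R → 4
  σ[a>=6](R) → 3
  (S ⋈[d=a] σ[a>=6](R)) → 2
  γ[d; MAX(a)→b]((S ⋈[d=a] σ[a>=6](R))) → 1

E1 result:
d | b
9 | 18
E2 result:
d | b
9 | 9
Witness: (9, 18) appears 1× in E1 but 0× in E2.

no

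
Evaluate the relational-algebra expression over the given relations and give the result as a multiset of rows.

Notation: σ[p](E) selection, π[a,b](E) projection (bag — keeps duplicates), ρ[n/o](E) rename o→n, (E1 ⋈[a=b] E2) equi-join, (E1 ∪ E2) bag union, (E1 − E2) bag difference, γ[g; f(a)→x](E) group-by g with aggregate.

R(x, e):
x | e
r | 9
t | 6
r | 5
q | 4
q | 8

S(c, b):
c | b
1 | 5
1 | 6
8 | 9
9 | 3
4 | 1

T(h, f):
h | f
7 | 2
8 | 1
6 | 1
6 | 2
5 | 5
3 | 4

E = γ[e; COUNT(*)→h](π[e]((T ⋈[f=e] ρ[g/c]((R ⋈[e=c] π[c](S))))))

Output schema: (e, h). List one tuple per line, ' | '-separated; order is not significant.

Row counts bottom-up:
  T → 6
  R → 5
  S → 5
  π[c](S) → 5
  (R ⋈[e=c] π[c](S)) → 3
  ρ[g/c]((R ⋈[e=c] π[c](S))) → 3
  (T ⋈[f=e] ρ[g/c]((R ⋈[e=c] π[c](S)))) → 1
  π[e]((T ⋈[f=e] ρ[g/c]((R ⋈[e=c] π[c](S))))) → 1
  γ[e; COUNT(*)→h](π[e]((T ⋈[f=e] ρ[g/c]((R ⋈[e=c] π[c](S)))))) → 1

== RESULT ==
e | h
4 | 1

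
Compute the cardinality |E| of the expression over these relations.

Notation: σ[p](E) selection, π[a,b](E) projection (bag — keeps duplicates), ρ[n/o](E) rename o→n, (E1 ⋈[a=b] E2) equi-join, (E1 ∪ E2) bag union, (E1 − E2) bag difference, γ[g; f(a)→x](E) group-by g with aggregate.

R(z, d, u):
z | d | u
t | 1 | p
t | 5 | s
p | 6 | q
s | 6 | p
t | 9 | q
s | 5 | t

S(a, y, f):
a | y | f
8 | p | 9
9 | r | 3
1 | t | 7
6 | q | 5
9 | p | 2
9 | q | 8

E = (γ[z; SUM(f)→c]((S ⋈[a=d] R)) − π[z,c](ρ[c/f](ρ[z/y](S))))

Row counts bottom-up:
  S → 6
  R → 6
  (S ⋈[a=d] R) → 6
  γ[z; SUM(f)→c]((S ⋈[a=d] R)) → 3
  S → 6
  ρ[z/y](S) → 6
  ρ[c/f](ρ[z/y](S)) → 6
  π[z,c](ρ[c/f](ρ[z/y](S))) → 6
  (γ[z; SUM(f)→c]((S ⋈[a=d] R)) − π[z,c](ρ[c/f](ρ[z/y](S)))) → 3

|E| = 3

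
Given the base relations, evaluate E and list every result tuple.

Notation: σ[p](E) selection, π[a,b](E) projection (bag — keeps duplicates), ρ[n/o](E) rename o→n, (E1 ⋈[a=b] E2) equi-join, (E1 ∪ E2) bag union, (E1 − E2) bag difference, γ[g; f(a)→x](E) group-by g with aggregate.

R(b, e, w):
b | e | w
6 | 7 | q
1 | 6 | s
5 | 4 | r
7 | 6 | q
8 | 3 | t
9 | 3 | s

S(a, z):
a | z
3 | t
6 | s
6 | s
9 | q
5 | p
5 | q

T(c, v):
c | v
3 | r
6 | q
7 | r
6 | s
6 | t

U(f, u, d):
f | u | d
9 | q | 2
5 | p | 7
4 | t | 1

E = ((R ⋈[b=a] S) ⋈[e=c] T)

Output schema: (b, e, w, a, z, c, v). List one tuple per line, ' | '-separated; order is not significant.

Subexpression sizes:
  R → 6
  S → 6
  (R ⋈[b=a] S) → 5
  T → 5
  ((R ⋈[b=a] S) ⋈[e=c] T) → 3

== RESULT ==
b | e | w | a | z | c | v
6 | 7 | q | 6 | s | 7 | r
6 | 7 | q | 6 | s | 7 | r
9 | 3 | s | 9 | q | 3 | r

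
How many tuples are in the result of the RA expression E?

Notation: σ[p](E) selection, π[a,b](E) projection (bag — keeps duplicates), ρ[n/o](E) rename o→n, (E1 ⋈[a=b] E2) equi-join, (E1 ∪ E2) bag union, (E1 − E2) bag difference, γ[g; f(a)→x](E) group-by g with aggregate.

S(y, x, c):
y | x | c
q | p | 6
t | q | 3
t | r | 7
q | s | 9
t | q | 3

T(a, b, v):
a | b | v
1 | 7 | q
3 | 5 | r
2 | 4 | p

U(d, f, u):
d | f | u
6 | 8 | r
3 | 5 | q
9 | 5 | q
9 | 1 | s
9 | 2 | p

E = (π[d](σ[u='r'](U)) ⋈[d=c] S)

Row counts bottom-up:
  U → 5
  σ[u='r'](U) → 1
  π[d](σ[u='r'](U)) → 1
  S → 5
  (π[d](σ[u='r'](U)) ⋈[d=c] S) → 1

|E| = 1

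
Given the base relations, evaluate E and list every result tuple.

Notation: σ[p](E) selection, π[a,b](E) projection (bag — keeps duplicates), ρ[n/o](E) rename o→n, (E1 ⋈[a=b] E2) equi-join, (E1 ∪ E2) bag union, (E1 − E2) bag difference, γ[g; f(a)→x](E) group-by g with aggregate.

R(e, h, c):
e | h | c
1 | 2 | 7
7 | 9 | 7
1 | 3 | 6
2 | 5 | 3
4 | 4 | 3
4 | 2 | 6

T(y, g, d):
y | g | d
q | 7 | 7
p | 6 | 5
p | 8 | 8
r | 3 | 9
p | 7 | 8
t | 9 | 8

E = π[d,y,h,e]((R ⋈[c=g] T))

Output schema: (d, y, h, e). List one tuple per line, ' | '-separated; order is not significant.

Stepwise |·|:
  R → 6
  T → 6
  (R ⋈[c=g] T) → 8
  π[d,y,h,e]((R ⋈[c=g] T)) → 8

== RESULT ==
d | y | h | e
5 | p | 2 | 4
5 | p | 3 | 1
7 | q | 2 | 1
7 | q | 9 | 7
8 | p | 2 | 1
8 | p | 9 | 7
9 | r | 4 | 4
9 | r | 5 | 2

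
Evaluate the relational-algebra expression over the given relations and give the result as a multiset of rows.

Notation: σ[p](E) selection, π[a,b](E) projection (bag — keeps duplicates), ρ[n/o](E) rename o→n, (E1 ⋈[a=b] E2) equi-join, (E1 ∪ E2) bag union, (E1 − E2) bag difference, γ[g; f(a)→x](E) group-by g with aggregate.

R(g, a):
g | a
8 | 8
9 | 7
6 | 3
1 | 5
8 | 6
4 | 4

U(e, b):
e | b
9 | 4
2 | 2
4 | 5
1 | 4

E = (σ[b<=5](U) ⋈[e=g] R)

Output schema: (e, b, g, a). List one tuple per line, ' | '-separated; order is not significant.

Per-node cardinality:
  U → 4
  σ[b<=5](U) → 4
  R → 6
  (σ[b<=5](U) ⋈[e=g] R) → 3

== RESULT ==
e | b | g | a
1 | 4 | 1 | 5
4 | 5 | 4 | 4
9 | 4 | 9 | 7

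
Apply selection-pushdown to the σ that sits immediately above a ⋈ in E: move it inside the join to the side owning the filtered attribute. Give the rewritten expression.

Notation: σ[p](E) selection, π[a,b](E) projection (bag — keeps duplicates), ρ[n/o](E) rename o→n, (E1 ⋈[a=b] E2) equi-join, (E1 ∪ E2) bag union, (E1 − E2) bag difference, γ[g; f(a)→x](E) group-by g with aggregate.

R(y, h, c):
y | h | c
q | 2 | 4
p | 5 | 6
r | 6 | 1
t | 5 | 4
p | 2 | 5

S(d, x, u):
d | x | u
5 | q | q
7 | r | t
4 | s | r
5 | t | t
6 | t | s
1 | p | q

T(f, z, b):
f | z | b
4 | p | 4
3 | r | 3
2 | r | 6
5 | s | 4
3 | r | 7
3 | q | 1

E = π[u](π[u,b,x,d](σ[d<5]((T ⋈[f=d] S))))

σ filters on d, owned by the right side.
E' = π[u](π[u,b,x,d]((T ⋈[f=d] σ[d<5](S))))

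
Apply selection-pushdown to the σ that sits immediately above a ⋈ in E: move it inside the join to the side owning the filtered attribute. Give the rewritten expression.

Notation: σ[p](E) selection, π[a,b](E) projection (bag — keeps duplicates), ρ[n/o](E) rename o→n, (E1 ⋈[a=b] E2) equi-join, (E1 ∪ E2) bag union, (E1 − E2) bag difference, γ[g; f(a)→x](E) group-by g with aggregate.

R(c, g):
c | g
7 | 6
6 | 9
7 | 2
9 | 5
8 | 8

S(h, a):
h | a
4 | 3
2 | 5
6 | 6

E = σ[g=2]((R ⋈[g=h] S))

σ filters on g, owned by the left side.
E' = (σ[g=2](R) ⋈[g=h] S)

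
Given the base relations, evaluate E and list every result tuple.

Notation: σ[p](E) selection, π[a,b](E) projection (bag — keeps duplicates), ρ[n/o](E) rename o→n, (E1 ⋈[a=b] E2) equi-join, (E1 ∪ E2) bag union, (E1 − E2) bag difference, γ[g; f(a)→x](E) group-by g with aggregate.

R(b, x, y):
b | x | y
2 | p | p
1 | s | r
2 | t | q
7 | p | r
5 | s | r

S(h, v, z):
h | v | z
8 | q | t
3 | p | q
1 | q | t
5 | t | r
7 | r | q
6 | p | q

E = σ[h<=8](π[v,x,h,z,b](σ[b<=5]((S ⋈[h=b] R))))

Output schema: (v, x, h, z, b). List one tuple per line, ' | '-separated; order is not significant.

Subexpression sizes:
  S → 6
  R → 5
  (S ⋈[h=b] R) → 3
  σ[b<=5]((S ⋈[h=b] R)) → 2
  π[v,x,h,z,b](σ[b<=5]((S ⋈[h=b] R))) → 2
  σ[h<=8](π[v,x,h,z,b](σ[b<=5]((S ⋈[h=b] R)))) → 2

== RESULT ==
v | x | h | z | b
q | s | 1 | t | 1
t | s | 5 | r | 5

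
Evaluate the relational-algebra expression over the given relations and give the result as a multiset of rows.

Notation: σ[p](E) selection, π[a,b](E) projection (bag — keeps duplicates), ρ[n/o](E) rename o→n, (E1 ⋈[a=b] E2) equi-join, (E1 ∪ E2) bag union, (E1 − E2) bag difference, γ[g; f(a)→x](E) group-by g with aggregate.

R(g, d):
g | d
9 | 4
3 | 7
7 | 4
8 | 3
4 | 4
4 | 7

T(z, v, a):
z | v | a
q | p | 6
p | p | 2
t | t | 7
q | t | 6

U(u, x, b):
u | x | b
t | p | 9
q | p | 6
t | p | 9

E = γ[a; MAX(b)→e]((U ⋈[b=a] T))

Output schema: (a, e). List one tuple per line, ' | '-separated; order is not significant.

Row counts bottom-up:
  U → 3
  T → 4
  (U ⋈[b=a] T) → 2
  γ[a; MAX(b)→e]((U ⋈[b=a] T)) → 1

== RESULT ==
a | e
6 | 6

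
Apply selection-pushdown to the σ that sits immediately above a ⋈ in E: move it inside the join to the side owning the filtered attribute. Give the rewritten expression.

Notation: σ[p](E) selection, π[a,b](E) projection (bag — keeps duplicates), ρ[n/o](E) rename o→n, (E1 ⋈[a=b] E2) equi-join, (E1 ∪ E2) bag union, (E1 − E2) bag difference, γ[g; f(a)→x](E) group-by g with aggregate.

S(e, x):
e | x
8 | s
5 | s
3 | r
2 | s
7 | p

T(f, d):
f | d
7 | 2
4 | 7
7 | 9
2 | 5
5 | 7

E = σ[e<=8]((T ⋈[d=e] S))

σ filters on e, owned by the right side.
E' = (T ⋈[d=e] σ[e<=8](S))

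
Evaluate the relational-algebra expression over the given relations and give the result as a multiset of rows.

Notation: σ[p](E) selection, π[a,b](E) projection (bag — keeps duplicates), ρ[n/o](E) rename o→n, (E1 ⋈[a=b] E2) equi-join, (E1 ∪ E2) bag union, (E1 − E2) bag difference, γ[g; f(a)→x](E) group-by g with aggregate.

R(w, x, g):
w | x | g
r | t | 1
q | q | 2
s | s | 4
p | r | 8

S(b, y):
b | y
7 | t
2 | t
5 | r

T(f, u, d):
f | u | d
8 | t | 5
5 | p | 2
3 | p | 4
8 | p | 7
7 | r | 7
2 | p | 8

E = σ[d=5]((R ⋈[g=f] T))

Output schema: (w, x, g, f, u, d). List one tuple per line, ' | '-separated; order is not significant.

Subexpression sizes:
  R → 4
  T → 6
  (R ⋈[g=f] T) → 3
  σ[d=5]((R ⋈[g=f] T)) → 1

== RESULT ==
w | x | g | f | u | d
p | r | 8 | 8 | t | 5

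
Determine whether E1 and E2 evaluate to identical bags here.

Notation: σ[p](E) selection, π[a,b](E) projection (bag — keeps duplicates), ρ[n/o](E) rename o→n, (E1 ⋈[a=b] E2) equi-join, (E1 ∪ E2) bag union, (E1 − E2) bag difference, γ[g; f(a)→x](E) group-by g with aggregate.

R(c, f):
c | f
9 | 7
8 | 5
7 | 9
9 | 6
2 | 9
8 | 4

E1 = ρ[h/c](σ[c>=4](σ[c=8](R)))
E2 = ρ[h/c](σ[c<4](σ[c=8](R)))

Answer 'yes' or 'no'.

E1 per-node cardinality:
  R → 6
  σ[c=8](R) → 2
  σ[c>=4](σ[c=8](R)) → 2
  ρ[h/c](σ[c>=4](σ[c=8](R))) → 2
E2 per-node cardinality:
  R → 6
  σ[c=8](R) → 2
  σ[c<4](σ[c=8](R)) → 0
  ρ[h/c](σ[c<4](σ[c=8](R))) → 0

E1 result:
h | f
8 | 4
8 | 5
E2 result:
h | f
(0 rows)
Witness: (8, 4) appears 1× in E1 but 0× in E2.

no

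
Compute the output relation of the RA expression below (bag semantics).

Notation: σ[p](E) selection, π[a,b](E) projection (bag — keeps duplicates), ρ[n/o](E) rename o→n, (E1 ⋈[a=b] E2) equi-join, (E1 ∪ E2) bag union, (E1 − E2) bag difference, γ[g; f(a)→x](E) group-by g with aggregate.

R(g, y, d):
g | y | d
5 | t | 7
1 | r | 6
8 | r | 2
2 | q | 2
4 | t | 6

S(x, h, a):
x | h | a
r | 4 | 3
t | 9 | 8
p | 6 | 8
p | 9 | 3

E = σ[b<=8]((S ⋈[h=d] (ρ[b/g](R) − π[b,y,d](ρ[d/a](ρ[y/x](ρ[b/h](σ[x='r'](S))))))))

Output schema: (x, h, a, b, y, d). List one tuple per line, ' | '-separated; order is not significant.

Row counts bottom-up:
  S → 4
  R → 5
  ρ[b/g](R) → 5
  S → 4
  σ[x='r'](S) → 1
  ρ[b/h](σ[x='r'](S)) → 1
  ρ[y/x](ρ[b/h](σ[x='r'](S))) → 1
  ρ[d/a](ρ[y/x](ρ[b/h](σ[x='r'](S)))) → 1
  π[b,y,d](ρ[d/a](ρ[y/x](ρ[b/h](σ[x='r'](S))))) → 1
  (ρ[b/g](R) − π[b,y,d](ρ[d/a](ρ[y/x](ρ[b/h](σ[x='r'](S)))))) → 5
  (S ⋈[h=d] (ρ[b/g](R) − π[b,y,d](ρ[d/a](ρ[y/x](ρ[b/h](σ[x='r'](S))))))) → 2
  σ[b<=8]((S ⋈[h=d] (ρ[b/g](R) − π[b,y,d](ρ[d/a](ρ[y/x](ρ[b/h](σ[x='r'](S)))))))) → 2

== RESULT ==
x | h | a | b | y | d
p | 6 | 8 | 1 | r | 6
p | 6 | 8 | 4 | t | 6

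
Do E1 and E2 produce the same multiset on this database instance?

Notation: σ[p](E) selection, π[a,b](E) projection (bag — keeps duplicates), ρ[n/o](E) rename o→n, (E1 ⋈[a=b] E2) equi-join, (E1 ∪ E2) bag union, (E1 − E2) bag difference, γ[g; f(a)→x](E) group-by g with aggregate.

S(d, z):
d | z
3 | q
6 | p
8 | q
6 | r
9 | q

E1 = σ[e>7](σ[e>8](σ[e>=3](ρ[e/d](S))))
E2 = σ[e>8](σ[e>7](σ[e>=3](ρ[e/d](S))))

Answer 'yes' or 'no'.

E1 per-node cardinality:
  S → 5
  ρ[e/d](S) → 5
  σ[e>=3](ρ[e/d](S)) → 5
  σ[e>8](σ[e>=3](ρ[e/d](S))) → 1
  σ[e>7](σ[e>8](σ[e>=3](ρ[e/d](S)))) → 1
E2 per-node cardinality:
  S → 5
  ρ[e/d](S) → 5
  σ[e>=3](ρ[e/d](S)) → 5
  σ[e>7](σ[e>=3](ρ[e/d](S))) → 2
  σ[e>8](σ[e>7](σ[e>=3](ρ[e/d](S)))) → 1

E1 and E2 produce the same multiset:
e | z
9 | q

yes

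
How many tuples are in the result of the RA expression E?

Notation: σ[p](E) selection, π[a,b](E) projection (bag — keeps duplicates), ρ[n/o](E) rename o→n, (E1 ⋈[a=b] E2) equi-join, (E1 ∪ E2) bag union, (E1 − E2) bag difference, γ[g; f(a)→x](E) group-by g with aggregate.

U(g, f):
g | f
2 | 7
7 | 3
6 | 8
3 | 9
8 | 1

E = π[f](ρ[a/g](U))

Per-node cardinality:
  U → 5
  ρ[a/g](U) → 5
  π[f](ρ[a/g](U)) → 5

|E| = 5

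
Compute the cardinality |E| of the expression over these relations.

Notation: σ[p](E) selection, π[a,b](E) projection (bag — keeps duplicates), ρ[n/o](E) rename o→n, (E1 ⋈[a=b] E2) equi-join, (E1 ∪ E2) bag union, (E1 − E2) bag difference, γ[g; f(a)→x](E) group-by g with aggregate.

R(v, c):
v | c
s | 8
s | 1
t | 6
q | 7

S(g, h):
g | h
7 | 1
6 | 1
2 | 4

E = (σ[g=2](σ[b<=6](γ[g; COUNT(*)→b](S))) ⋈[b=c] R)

Subexpression sizes:
  S → 3
  γ[g; COUNT(*)→b](S) → 3
  σ[b<=6](γ[g; COUNT(*)→b](S)) → 3
  σ[g=2](σ[b<=6](γ[g; COUNT(*)→b](S))) → 1
  R → 4
  (σ[g=2](σ[b<=6](γ[g; COUNT(*)→b](S))) ⋈[b=c] R) → 1

|E| = 1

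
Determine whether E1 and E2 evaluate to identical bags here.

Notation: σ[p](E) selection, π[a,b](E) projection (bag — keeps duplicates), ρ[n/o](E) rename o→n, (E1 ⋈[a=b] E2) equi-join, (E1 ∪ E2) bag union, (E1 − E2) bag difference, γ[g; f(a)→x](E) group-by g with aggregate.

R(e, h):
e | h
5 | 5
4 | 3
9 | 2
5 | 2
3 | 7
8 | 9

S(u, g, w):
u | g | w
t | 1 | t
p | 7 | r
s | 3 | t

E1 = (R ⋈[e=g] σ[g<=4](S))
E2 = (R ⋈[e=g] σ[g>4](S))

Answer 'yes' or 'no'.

E1 subexpression sizes:
  R → 6
  S → 3
  σ[g<=4](S) → 2
  (R ⋈[e=g] σ[g<=4](S)) → 1
E2 subexpression sizes:
  R → 6
  S → 3
  σ[g>4](S) → 1
  (R ⋈[e=g] σ[g>4](S)) → 0

E1 result:
e | h | u | g | w
3 | 7 | s | 3 | t
E2 result:
e | h | u | g | w
(0 rows)
Witness: (3, 7, 's', 3, 't') appears 1× in E1 but 0× in E2.

no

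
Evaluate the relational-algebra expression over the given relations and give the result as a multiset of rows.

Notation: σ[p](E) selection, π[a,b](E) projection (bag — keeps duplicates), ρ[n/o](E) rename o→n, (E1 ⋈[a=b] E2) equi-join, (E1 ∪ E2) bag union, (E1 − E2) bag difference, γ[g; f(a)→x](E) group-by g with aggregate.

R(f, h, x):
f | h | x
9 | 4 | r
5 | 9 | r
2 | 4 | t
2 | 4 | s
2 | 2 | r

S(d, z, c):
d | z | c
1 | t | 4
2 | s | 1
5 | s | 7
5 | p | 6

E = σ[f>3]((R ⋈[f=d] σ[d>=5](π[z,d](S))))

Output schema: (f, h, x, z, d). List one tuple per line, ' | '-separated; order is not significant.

Subexpression sizes:
  R → 5
  S → 4
  π[z,d](S) → 4
  σ[d>=5](π[z,d](S)) → 2
  (R ⋈[f=d] σ[d>=5](π[z,d](S))) → 2
  σ[f>3]((R ⋈[f=d] σ[d>=5](π[z,d](S)))) → 2

== RESULT ==
f | h | x | z | d
5 | 9 | r | p | 5
5 | 9 | r | s | 5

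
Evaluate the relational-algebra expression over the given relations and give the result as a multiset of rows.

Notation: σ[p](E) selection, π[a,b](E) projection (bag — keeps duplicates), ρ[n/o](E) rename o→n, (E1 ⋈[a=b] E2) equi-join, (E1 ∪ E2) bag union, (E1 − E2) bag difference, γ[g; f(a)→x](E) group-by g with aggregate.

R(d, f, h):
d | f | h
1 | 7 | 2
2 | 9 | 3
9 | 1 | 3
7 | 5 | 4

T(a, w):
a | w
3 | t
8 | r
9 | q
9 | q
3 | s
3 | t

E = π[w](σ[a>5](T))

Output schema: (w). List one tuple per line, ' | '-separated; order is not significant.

Stepwise |·|:
  T → 6
  σ[a>5](T) → 3
  π[w](σ[a>5](T)) → 3

== RESULT ==
w
q
q
r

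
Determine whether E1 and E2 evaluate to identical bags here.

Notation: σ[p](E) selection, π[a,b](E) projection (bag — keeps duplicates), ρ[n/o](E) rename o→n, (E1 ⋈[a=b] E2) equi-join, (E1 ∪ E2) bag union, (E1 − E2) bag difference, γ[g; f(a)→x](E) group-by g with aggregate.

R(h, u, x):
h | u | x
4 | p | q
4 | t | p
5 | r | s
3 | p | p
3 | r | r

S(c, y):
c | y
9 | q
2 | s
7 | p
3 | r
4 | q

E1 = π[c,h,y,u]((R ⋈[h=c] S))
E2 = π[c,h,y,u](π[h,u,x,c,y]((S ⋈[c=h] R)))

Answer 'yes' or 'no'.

E1 subexpression sizes:
  R → 5
  S → 5
  (R ⋈[h=c] S) → 4
  π[c,h,y,u]((R ⋈[h=c] S)) → 4
E2 subexpression sizes:
  S → 5
  R → 5
  (S ⋈[c=h] R) → 4
  π[h,u,x,c,y]((S ⋈[c=h] R)) → 4
  π[c,h,y,u](π[h,u,x,c,y]((S ⋈[c=h] R))) → 4

E1 and E2 produce the same multiset:
c | h | y | u
3 | 3 | r | p
3 | 3 | r | r
4 | 4 | q | p
4 | 4 | q | t

yes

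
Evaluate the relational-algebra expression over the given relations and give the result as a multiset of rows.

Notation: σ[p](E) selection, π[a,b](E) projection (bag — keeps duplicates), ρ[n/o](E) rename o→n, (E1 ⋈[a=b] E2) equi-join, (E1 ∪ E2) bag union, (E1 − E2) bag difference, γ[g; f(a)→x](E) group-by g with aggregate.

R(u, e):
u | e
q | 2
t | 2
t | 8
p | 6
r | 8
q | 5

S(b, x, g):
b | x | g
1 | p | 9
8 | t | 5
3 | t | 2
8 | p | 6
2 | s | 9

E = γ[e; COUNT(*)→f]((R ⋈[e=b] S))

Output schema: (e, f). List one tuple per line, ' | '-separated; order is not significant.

Stepwise |·|:
  R → 6
  S → 5
  (R ⋈[e=b] S) → 6
  γ[e; COUNT(*)→f]((R ⋈[e=b] S)) → 2

== RESULT ==
e | f
2 | 2
8 | 4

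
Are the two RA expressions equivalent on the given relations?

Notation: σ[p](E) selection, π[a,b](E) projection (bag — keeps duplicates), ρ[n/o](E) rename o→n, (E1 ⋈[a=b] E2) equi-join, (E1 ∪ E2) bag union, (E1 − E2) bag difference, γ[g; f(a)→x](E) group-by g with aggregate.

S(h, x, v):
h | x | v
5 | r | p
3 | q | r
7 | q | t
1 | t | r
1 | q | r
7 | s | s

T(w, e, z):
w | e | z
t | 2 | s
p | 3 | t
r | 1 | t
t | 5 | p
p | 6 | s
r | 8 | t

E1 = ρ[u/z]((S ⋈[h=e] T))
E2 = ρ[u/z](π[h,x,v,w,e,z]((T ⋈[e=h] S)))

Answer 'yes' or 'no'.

E1 per-node cardinality:
  S → 6
  T → 6
  (S ⋈[h=e] T) → 4
  ρ[u/z]((S ⋈[h=e] T)) → 4
E2 per-node cardinality:
  T → 6
  S → 6
  (T ⋈[e=h] S) → 4
  π[h,x,v,w,e,z]((T ⋈[e=h] S)) → 4
  ρ[u/z](π[h,x,v,w,e,z]((T ⋈[e=h] S))) → 4

E1 and E2 produce the same multiset:
h | x | v | w | e | u
1 | q | r | r | 1 | t
1 | t | r | r | 1 | t
3 | q | r | p | 3 | t
5 | r | p | t | 5 | p

yes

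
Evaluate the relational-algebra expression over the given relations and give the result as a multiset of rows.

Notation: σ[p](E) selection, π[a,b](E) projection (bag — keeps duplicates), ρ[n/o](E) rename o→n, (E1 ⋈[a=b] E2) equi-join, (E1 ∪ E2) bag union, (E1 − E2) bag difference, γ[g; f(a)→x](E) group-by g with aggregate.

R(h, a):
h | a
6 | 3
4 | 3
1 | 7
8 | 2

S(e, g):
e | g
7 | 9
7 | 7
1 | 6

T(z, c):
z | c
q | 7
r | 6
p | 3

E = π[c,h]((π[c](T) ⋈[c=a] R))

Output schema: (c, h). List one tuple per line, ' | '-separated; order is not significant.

Stepwise |·|:
  T → 3
  π[c](T) → 3
  R → 4
  (π[c](T) ⋈[c=a] R) → 3
  π[c,h]((π[c](T) ⋈[c=a] R)) → 3

== RESULT ==
c | h
3 | 4
3 | 6
7 | 1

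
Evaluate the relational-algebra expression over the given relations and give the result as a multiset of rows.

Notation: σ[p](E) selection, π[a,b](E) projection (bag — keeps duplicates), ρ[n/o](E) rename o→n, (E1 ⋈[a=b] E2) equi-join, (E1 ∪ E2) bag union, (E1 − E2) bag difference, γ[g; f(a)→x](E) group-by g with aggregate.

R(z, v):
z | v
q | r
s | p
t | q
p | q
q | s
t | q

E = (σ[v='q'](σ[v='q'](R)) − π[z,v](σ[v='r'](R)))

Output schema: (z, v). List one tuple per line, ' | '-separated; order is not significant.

Row counts bottom-up:
  R → 6
  σ[v='q'](R) → 3
  σ[v='q'](σ[v='q'](R)) → 3
  R → 6
  σ[v='r'](R) → 1
  π[z,v](σ[v='r'](R)) → 1
  (σ[v='q'](σ[v='q'](R)) − π[z,v](σ[v='r'](R))) → 3

== RESULT ==
z | v
p | q
t | q
t | q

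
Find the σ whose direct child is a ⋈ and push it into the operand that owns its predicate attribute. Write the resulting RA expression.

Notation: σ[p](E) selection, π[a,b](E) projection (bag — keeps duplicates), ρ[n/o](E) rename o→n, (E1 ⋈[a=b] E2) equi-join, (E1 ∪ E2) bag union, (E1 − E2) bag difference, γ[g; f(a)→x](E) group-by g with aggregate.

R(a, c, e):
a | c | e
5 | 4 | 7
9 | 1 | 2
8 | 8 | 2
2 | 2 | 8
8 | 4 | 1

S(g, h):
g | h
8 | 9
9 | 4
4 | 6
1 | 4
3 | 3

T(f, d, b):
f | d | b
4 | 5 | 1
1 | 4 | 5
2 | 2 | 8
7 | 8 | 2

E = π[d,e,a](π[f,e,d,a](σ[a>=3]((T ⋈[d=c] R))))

σ filters on a, owned by the right side.
E' = π[d,e,a](π[f,e,d,a]((T ⋈[d=c] σ[a>=3](R))))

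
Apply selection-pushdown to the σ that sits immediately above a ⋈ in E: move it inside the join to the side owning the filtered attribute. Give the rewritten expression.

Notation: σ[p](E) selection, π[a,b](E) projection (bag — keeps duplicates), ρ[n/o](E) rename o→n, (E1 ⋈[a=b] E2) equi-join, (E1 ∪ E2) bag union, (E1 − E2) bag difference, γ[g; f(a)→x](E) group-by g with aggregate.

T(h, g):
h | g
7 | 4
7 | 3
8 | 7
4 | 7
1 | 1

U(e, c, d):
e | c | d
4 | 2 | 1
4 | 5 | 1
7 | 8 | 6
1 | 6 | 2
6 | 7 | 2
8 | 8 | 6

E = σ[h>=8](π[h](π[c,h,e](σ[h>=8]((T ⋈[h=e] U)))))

σ filters on h, owned by the left side.
E' = σ[h>=8](π[h](π[c,h,e]((σ[h>=8](T) ⋈[h=e] U))))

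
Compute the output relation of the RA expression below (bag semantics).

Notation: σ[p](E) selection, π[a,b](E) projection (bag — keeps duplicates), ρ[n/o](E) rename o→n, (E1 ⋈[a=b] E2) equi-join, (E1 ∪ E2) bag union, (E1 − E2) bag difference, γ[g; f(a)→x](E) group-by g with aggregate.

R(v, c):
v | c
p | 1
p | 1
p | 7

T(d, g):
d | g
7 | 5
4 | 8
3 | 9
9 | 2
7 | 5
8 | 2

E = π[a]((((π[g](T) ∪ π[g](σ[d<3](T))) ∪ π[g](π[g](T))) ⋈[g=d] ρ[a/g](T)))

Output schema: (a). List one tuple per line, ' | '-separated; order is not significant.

Row counts bottom-up:
  T → 6
  π[g](T) → 6
  T → 6
  σ[d<3](T) → 0
  π[g](σ[d<3](T)) → 0
  (π[g](T) ∪ π[g](σ[d<3](T))) → 6
  T → 6
  π[g](T) → 6
  π[g](π[g](T)) → 6
  ((π[g](T) ∪ π[g](σ[d<3](T))) ∪ π[g](π[g](T))) → 12
  T → 6
  ρ[a/g](T) → 6
  (((π[g](T) ∪ π[g](σ[d<3](T))) ∪ π[g](π[g](T))) ⋈[g=d] ρ[a/g](T)) → 4
  π[a]((((π[g](T) ∪ π[g](σ[d<3](T))) ∪ π[g](π[g](T))) ⋈[g=d] ρ[a/g](T))) → 4

== RESULT ==
a
2
2
2
2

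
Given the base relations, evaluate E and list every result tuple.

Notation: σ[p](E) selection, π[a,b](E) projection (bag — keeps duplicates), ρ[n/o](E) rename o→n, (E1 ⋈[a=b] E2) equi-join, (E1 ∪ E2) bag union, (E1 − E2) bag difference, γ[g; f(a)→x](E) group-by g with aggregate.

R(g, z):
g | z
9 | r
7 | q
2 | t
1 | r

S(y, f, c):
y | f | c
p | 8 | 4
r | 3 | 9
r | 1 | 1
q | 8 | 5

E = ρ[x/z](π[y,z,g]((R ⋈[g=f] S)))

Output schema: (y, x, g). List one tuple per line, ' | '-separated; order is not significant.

Per-node cardinality:
  R → 4
  S → 4
  (R ⋈[g=f] S) → 1
  π[y,z,g]((R ⋈[g=f] S)) → 1
  ρ[x/z](π[y,z,g]((R ⋈[g=f] S))) → 1

== RESULT ==
y | x | g
r | r | 1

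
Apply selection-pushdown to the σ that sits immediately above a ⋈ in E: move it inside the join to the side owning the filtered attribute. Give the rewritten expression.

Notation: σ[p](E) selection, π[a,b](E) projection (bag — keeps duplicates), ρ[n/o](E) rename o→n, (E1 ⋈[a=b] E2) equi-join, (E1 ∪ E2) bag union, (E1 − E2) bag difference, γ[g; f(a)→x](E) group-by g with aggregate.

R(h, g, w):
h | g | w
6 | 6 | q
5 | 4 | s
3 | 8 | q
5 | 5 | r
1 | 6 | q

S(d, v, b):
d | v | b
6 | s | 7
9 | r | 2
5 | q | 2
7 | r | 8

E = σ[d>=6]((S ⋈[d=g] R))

σ filters on d, owned by the left side.
E' = (σ[d>=6](S) ⋈[d=g] R)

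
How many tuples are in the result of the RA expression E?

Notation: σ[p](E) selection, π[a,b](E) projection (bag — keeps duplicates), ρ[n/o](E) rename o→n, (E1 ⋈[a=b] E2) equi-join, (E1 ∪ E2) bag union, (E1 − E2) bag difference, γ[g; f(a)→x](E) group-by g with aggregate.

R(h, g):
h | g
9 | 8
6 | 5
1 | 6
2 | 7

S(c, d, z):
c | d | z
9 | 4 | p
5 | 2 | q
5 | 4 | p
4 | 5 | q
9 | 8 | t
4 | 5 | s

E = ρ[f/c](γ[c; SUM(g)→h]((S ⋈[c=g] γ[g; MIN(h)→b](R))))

Per-node cardinality:
  S → 6
  R → 4
  γ[g; MIN(h)→b](R) → 4
  (S ⋈[c=g] γ[g; MIN(h)→b](R)) → 2
  γ[c; SUM(g)→h]((S ⋈[c=g] γ[g; MIN(h)→b](R))) → 1
  ρ[f/c](γ[c; SUM(g)→h]((S ⋈[c=g] γ[g; MIN(h)→b](R)))) → 1

|E| = 1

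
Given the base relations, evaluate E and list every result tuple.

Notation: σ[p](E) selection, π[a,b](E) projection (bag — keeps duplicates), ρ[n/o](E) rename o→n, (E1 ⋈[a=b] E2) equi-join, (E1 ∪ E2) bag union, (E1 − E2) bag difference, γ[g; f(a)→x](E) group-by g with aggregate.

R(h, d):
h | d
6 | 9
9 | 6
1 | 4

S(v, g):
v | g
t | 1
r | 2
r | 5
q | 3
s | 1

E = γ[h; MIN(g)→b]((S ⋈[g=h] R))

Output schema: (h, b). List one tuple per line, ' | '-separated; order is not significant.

Row counts bottom-up:
  S → 5
  R → 3
  (S ⋈[g=h] R) → 2
  γ[h; MIN(g)→b]((S ⋈[g=h] R)) → 1

== RESULT ==
h | b
1 | 1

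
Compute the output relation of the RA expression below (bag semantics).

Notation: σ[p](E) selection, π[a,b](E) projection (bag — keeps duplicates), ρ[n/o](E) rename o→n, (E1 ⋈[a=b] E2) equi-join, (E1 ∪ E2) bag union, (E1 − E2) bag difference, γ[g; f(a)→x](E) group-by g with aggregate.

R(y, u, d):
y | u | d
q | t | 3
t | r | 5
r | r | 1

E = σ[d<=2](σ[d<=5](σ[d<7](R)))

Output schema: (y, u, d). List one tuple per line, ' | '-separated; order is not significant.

Row counts bottom-up:
  R → 3
  σ[d<7](R) → 3
  σ[d<=5](σ[d<7](R)) → 3
  σ[d<=2](σ[d<=5](σ[d<7](R))) → 1

== RESULT ==
y | u | d
r | r | 1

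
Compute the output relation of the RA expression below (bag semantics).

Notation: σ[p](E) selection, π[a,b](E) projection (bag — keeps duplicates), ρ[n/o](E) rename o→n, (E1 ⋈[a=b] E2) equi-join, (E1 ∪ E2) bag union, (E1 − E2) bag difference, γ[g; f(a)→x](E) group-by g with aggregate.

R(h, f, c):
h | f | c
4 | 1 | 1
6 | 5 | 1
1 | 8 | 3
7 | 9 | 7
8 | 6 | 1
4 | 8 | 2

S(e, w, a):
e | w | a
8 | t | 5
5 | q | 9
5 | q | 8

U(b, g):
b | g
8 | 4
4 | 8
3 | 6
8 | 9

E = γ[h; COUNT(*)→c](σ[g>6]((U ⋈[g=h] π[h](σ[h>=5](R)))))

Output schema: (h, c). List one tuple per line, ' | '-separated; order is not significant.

Subexpression sizes:
  U → 4
  R → 6
  σ[h>=5](R) → 3
  π[h](σ[h>=5](R)) → 3
  (U ⋈[g=h] π[h](σ[h>=5](R))) → 2
  σ[g>6]((U ⋈[g=h] π[h](σ[h>=5](R)))) → 1
  γ[h; COUNT(*)→c](σ[g>6]((U ⋈[g=h] π[h](σ[h>=5](R))))) → 1

== RESULT ==
h | c
8 | 1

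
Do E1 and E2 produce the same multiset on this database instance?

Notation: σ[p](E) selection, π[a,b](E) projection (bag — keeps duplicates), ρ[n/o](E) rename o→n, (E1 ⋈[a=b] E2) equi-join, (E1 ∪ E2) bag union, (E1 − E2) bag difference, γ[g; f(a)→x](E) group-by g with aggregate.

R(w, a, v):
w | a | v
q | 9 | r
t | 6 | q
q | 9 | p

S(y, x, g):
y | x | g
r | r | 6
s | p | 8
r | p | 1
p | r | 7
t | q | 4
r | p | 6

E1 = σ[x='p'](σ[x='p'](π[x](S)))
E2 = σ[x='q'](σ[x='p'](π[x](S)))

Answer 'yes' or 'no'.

E1 stepwise |·|:
  S → 6
  π[x](S) → 6
  σ[x='p'](π[x](S)) → 3
  σ[x='p'](σ[x='p'](π[x](S))) → 3
E2 stepwise |·|:
  S → 6
  π[x](S) → 6
  σ[x='p'](π[x](S)) → 3
  σ[x='q'](σ[x='p'](π[x](S))) → 0

E1 result:
x
p
p
p
E2 result:
x
(0 rows)
Witness: ('p',) appears 3× in E1 but 0× in E2.

no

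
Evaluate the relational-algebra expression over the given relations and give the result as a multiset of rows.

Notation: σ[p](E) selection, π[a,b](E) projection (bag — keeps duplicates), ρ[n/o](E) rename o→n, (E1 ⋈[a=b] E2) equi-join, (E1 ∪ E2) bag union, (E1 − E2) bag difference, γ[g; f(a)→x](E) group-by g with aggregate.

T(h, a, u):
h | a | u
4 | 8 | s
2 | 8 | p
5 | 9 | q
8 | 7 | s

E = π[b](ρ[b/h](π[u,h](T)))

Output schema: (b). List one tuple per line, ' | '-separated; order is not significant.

Per-node cardinality:
  T → 4
  π[u,h](T) → 4
  ρ[b/h](π[u,h](T)) → 4
  π[b](ρ[b/h](π[u,h](T))) → 4

== RESULT ==
b
2
4
5
8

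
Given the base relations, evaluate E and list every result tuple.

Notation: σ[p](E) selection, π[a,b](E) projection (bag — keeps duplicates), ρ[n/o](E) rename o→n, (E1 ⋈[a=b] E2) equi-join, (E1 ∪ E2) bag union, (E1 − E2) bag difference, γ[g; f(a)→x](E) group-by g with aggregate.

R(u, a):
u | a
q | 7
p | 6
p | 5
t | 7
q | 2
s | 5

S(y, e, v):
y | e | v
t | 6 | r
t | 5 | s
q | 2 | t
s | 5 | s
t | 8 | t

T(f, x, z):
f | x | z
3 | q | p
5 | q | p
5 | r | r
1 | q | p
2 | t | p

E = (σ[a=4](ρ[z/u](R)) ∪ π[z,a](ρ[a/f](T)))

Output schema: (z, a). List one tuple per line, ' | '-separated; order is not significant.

Row counts bottom-up:
  R → 6
  ρ[z/u](R) → 6
  σ[a=4](ρ[z/u](R)) → 0
  T → 5
  ρ[a/f](T) → 5
  π[z,a](ρ[a/f](T)) → 5
  (σ[a=4](ρ[z/u](R)) ∪ π[z,a](ρ[a/f](T))) → 5

== RESULT ==
z | a
p | 1
p | 2
p | 3
p | 5
r | 5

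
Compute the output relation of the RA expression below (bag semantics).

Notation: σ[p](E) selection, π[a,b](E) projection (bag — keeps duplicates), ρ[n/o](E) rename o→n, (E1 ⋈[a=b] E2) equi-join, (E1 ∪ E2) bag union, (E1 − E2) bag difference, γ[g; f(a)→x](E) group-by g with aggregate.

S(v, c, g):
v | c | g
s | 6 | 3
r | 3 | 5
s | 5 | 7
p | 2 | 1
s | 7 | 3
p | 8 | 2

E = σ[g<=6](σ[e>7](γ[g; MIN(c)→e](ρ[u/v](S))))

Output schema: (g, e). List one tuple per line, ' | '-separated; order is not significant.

Per-node cardinality:
  S → 6
  ρ[u/v](S) → 6
  γ[g; MIN(c)→e](ρ[u/v](S)) → 5
  σ[e>7](γ[g; MIN(c)→e](ρ[u/v](S))) → 1
  σ[g<=6](σ[e>7](γ[g; MIN(c)→e](ρ[u/v](S)))) → 1

== RESULT ==
g | e
2 | 8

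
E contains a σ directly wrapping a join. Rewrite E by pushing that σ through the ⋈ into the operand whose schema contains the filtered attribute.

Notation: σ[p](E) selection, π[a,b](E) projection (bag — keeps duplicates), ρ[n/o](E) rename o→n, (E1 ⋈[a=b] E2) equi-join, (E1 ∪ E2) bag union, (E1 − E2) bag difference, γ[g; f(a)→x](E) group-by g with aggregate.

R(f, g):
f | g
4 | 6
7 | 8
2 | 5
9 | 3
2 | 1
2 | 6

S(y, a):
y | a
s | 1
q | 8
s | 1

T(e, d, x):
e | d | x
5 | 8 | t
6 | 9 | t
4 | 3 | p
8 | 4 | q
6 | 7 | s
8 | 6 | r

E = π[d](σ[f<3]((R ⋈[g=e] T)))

σ filters on f, owned by the left side.
E' = π[d]((σ[f<3](R) ⋈[g=e] T))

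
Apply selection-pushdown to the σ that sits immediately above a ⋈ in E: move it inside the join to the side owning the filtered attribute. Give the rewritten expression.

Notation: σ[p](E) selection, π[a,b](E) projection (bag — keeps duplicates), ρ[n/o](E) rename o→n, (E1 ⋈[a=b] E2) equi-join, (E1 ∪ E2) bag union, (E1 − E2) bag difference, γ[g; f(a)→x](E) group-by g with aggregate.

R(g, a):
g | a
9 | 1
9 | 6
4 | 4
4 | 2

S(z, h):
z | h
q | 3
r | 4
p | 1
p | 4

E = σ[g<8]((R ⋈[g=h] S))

σ filters on g, owned by the left side.
E' = (σ[g<8](R) ⋈[g=h] S)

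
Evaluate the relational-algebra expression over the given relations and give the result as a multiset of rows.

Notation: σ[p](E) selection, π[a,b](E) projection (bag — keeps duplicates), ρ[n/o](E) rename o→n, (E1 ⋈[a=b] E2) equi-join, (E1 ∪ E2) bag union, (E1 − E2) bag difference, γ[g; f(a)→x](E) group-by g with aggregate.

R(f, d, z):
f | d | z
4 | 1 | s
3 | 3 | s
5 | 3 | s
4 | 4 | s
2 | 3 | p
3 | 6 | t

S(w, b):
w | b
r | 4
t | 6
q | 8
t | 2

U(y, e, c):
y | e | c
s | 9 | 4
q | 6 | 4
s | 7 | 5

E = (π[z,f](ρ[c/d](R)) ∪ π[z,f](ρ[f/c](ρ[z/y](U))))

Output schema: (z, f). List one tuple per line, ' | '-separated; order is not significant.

Row counts bottom-up:
  R → 6
  ρ[c/d](R) → 6
  π[z,f](ρ[c/d](R)) → 6
  U → 3
  ρ[z/y](U) → 3
  ρ[f/c](ρ[z/y](U)) → 3
  π[z,f](ρ[f/c](ρ[z/y](U))) → 3
  (π[z,f](ρ[c/d](R)) ∪ π[z,f](ρ[f/c](ρ[z/y](U)))) → 9

== RESULT ==
z | f
p | 2
q | 4
s | 3
s | 4
s | 4
s | 4
s | 5
s | 5
t | 3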